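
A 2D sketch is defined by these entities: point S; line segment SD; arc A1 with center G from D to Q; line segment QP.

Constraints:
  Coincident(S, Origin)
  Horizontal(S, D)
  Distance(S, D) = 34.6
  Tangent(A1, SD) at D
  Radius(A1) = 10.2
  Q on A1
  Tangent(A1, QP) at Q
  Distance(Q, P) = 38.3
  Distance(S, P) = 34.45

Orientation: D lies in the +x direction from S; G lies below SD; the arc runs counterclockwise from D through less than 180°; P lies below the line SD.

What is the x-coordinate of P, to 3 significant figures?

3.14

S is at the origin; SD is horizontal with |SD| = 34.6 and D on the +x side, so D = (34.6, 0.00). Since A1 is tangent to SD there, GD ⟂ SD, so G = D + (0, -10.2) = (34.6, -10.2). Since GQ ⟂ QP (tangency), |GP| = √(10.2² + 38.3²) = 39.6 regardless of where Q sits on A1. So P lies on both circle(S, 34.45) and circle(G, 39.6); the below-SD intersection is P = (3.14, -34.3). Q is the foot of the tangent from P: Q = (26.5, -3.97).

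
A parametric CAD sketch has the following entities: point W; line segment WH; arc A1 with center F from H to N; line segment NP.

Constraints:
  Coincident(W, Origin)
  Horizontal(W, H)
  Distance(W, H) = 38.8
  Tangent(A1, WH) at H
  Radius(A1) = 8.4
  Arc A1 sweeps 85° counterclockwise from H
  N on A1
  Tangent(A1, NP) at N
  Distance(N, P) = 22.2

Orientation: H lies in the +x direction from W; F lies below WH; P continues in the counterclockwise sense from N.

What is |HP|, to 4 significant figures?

31.52

On A1, H sits at bearing 90° from F; an 85° counterclockwise sweep puts N at bearing 175°, so N = F + 8.4·(cos 175°, sin 175°) = (30.43, -7.668). A1 meets NP tangentially, so FN is at right angles to NP, so NP runs along (−sin 175°, cos 175°); with |NP| = 22.2, P = (28.50, -29.78). Then |HP| = |P − H| = 31.52.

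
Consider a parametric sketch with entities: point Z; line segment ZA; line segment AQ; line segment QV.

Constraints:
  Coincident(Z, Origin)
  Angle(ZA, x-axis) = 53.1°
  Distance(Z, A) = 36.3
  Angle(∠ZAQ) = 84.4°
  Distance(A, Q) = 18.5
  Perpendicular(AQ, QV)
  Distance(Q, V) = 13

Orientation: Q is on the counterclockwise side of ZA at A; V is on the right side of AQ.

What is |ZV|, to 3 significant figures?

51.4

Z is at the origin; ZA runs at 53.1° with length 36.3, so A = 36.3·(cos 53.1°, sin 53.1°) = (21.8, 29.0). ∠ZAQ = 84.4°, so AQ runs at 53.1° + (180° − 84.4°) = 149° from the x-axis; with |AQ| = 18.5, Q = A + 18.5·(cos 149°, sin 149°) = (5.99, 38.6). AQ is perpendicular to QV; with |QV| = 13.0 on the right of AQ, V = Q + 13.0·(0.520, 0.854) = (12.7, 49.7). Then |ZV| = |V − Z| = 51.4.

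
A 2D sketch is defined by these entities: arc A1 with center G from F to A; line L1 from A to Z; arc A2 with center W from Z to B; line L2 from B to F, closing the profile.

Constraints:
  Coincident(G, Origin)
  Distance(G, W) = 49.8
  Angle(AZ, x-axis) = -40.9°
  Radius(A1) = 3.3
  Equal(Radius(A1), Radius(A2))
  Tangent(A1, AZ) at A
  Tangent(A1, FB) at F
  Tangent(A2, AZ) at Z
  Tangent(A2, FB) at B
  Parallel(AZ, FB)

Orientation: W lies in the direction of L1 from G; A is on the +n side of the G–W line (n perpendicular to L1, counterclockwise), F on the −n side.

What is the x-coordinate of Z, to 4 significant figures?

39.80

The slot axis is L1's direction at -40.9°, so u = (cos -40.9°, sin -40.9°) = (0.7559, -0.6547) and n = (−sin -40.9°, cos -40.9°) = (0.6547, 0.7559). G is at the origin and W lies 49.8 along u from G, so W = 49.8·u = (37.64, -32.61). Tangency of A1 to both parallel lines with radius 3.3 puts A and F at G ± 3.3·n: A = (2.161, 2.494), F = (-2.161, -2.494). Equal radii place Z and B the same way about W: Z = W + 3.3·n = (39.80, -30.11), B = W − 3.3·n = (35.48, -35.10). So Z.x = 39.80.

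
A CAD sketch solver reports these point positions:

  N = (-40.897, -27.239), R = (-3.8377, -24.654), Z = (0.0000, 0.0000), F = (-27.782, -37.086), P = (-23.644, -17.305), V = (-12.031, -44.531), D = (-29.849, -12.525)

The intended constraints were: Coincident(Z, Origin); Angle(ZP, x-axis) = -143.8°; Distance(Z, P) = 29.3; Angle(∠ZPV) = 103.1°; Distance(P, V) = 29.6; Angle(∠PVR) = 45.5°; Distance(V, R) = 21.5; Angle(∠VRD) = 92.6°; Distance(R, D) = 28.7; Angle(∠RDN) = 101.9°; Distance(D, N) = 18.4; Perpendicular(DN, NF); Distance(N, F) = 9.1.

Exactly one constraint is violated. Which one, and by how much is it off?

Distance(N, F) = 9.1 — off by 7.30.

Z = (0.00, 0.00) ✓; ZP at -143.8° ✓; |ZP| = 29.30 ✓; ∠ZPV = 103.1° ✓; |PV| = 29.60 ✓; ∠PVR = 45.50° ✓; |VR| = 21.50 ✓; ∠VRD = 92.60° ✓; |RD| = 28.70 ✓; ∠RDN = 101.9° ✓; |DN| = 18.40 ✓; ∠(DN, NF) = 90.00° ✓; |NF| = 16.40 ✗.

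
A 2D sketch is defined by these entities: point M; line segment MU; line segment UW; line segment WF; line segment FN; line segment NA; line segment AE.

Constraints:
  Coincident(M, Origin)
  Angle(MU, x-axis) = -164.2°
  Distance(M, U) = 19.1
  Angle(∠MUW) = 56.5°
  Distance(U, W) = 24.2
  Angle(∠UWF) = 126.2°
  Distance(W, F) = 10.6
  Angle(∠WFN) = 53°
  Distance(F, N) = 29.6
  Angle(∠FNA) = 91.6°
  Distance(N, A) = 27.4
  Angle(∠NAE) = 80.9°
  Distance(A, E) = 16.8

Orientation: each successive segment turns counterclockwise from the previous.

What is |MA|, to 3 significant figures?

36.6

M is at the origin; MU runs at -164.2° with length 19.1, so U = (-18.4, -5.20). ∠MUW = 56.5° gives UW at -40.7° from the x-axis; with |UW| = 24.2, W = (-0.0315, -21.0). ∠UWF = 126.2° gives WF at 13.1° from the x-axis; with |WF| = 10.6, F = (10.3, -18.6). ∠WFN = 53.0° gives FN at 140° from the x-axis; with |FN| = 29.6, N = (-12.4, 0.408). ∠FNA = 91.6° gives NA at -132° from the x-axis; with |NA| = 27.4, A = (-30.6, -20.1). Then |MA| = |A − M| = 36.6.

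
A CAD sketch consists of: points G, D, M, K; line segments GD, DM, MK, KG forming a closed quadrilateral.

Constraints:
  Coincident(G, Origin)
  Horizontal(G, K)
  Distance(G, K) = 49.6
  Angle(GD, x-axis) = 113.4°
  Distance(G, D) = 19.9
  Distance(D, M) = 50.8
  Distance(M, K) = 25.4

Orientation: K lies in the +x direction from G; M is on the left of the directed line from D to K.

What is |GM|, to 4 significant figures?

49.03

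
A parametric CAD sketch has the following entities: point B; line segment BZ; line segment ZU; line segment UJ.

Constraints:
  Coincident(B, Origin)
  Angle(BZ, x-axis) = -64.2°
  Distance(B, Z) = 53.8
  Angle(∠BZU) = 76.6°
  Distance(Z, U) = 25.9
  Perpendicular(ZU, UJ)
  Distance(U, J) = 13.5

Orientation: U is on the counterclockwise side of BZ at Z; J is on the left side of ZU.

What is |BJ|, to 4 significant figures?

41.09

B is at the origin; BZ runs at -64.2° with length 53.8, so Z = 53.8·(cos -64.2°, sin -64.2°) = (23.42, -48.44). ∠BZU = 76.6°, so ZU runs at -64.2° + (180° − 76.6°) = 39.20° from the x-axis; with |ZU| = 25.9, U = Z + 25.9·(cos 39.20°, sin 39.20°) = (43.49, -32.07). ZU is perpendicular to UJ; with |UJ| = 13.5 on the left of ZU, J = U + 13.5·(-0.6320, 0.7749) = (34.95, -21.61). Then |BJ| = |J − B| = 41.09.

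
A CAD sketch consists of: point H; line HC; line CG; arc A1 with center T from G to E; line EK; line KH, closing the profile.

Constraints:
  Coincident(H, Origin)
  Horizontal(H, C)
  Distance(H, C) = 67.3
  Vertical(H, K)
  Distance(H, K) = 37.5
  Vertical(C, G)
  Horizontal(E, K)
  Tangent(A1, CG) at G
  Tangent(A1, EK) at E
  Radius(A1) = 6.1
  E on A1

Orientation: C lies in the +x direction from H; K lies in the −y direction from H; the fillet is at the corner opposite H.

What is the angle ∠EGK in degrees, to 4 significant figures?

39.82°

H is at the origin; H and C share the same y with |HC| = 67.3 and C on the +x side, so C = (67.30, 0.000). H and K share the same x with |HK| = 37.5 and K on the −y side, so K = (0.000, -37.50). The virtual corner opposite H is at (67.30, -37.50). A1 meets CG tangentially, so TG is at right angles to CG and A1 meets EK tangentially, so TE is at right angles to EK, with radius 6.1, so the center T sits 6.1 in from both sides at T = (61.20, -31.40). That places the tangent points at G = (67.30, -31.40) on CG and E = (61.20, -37.50) on EK. Then cos ∠EGK = GE·GK / (|GE||GK|), giving 39.82°.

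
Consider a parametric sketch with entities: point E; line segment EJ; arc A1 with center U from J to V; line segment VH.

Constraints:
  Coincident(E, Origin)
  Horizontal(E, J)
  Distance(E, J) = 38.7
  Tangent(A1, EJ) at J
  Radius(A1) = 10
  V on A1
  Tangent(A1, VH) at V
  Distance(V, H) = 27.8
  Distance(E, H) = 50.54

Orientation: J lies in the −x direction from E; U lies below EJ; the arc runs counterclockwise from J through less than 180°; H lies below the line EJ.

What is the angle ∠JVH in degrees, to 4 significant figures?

118.9°

Checks: E.y = 0.00, J.y = 0.00 ✓; |UV| = 10.00 ✓; ∠(UV, VH) = 90.00° ✓; |VH| = 27.80 ✓; |EH| = 50.54 ✓.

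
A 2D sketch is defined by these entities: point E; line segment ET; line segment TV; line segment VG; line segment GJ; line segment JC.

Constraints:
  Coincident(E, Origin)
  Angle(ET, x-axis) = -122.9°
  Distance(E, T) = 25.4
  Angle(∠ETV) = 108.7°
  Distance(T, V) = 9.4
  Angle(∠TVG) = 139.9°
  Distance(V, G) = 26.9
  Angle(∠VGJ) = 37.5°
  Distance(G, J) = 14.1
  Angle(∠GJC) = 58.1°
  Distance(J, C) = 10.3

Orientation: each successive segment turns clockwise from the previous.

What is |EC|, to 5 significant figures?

33.818

E is at the origin; ET runs at -122.9° with length 25.4, so T = (-13.797, -21.326). ∠ETV = 108.7° gives TV at 165.80° from the x-axis; with |TV| = 9.4, V = (-22.909, -19.020). ∠TVG = 139.9° gives VG at 125.70° from the x-axis; with |VG| = 26.9, G = (-38.607, 2.8246). ∠VGJ = 37.5° gives GJ at -16.800° from the x-axis; with |GJ| = 14.1, J = (-25.108, -1.2508). ∠GJC = 58.1° gives JC at -138.70° from the x-axis; with |JC| = 10.3, C = (-32.846, -8.0488). Then |EC| = |C − E| = 33.818.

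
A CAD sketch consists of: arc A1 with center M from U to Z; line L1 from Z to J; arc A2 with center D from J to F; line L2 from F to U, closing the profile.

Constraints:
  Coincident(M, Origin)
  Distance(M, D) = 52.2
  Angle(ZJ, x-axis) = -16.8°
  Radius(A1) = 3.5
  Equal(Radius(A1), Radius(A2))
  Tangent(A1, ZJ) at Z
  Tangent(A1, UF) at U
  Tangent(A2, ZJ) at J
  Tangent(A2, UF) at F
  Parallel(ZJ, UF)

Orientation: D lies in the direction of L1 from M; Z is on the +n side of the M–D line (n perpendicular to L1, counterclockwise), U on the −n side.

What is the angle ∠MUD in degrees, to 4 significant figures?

86.16°

M is at the origin and D lies 52.2 along u from M, so D = 52.2·u = (49.97, -15.09). Tangency of A1 to both parallel lines with radius 3.5 puts Z and U at M ± 3.5·n: Z = (1.012, 3.351), U = (-1.012, -3.351). Then cos ∠MUD = UM·UD / (|UM||UD|), giving 86.16°.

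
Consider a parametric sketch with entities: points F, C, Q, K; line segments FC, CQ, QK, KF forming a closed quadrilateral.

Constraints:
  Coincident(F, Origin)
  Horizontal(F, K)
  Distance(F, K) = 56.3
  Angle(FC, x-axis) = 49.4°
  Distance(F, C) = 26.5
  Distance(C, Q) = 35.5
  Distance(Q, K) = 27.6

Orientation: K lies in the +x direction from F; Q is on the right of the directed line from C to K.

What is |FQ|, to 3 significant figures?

33.9

F is at the origin; FK is horizontal with |FK| = 56.3 and K in +x, so K = (56.3, 0). FC runs at 49.4° with |FC| = 26.5, so C = (17.2, 20.1). Q is determined by |CQ| = 35.5 and |QK| = 27.6 together: it lies at the intersection of circle(C, 35.5) and circle(K, 27.6). With |CK| = 43.9, the foot of the radical line on CK is 27.6 from C and the perpendicular offset is √(35.5² − 27.6²) = 22.3. Taking the right-of-CK solution: Q = (31.6, -12.3).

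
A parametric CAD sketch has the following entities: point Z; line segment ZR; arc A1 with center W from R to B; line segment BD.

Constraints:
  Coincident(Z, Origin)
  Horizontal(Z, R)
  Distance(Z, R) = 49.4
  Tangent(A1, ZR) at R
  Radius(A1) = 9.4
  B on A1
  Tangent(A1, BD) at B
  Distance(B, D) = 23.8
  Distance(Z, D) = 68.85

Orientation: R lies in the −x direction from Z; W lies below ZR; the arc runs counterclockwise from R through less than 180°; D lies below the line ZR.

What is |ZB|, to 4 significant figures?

59.39

Checks: |ZR| = 49.40 ✓; |WB| = 9.400 ✓; ∠(WB, BD) = 90.00° ✓; |BD| = 23.80 ✓; |ZD| = 68.85 ✓.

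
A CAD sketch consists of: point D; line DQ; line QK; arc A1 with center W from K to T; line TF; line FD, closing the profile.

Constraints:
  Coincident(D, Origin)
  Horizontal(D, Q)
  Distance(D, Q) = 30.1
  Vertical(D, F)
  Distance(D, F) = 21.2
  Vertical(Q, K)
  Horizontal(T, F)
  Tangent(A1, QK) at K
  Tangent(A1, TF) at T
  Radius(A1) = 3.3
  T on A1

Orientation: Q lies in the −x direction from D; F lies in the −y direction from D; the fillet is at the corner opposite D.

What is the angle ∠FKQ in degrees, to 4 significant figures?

96.26°

D is at the origin; D and Q share the same y with |DQ| = 30.1 and Q on the −x side, so Q = (-30.10, 0.000). D and F share the same x with |DF| = 21.2 and F on the −y side, so F = (0.000, -21.20). The virtual corner opposite D is at (-30.10, -21.20). Tangency of A1 to QK means the radius WK is perpendicular to QK and since A1 is tangent to TF there, WT ⟂ TF, with radius 3.3, so the center W sits 3.3 in from both sides at W = (-26.80, -17.90). That places the tangent points at K = (-30.10, -17.90) on QK and T = (-26.80, -21.20) on TF. Then cos ∠FKQ = KF·KQ / (|KF||KQ|), giving 96.26°.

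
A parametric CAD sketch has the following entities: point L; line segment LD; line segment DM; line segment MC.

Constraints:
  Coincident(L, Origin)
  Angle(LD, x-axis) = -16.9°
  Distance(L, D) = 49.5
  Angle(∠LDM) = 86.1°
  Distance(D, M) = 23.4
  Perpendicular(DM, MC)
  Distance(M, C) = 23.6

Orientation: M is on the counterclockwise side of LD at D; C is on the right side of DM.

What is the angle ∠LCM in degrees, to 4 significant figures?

15.35°

L is at the origin; LD runs at -16.9° with length 49.5, so D = 49.5·(cos -16.9°, sin -16.9°) = (47.36, -14.39). ∠LDM = 86.1°, so DM runs at -16.9° + (180° − 86.1°) = 77.00° from the x-axis; with |DM| = 23.4, M = D + 23.4·(cos 77.00°, sin 77.00°) = (52.63, 8.411). DM is perpendicular to MC; with |MC| = 23.6 on the right of DM, C = M + 23.6·(0.9744, -0.2250) = (75.62, 3.102). Then cos ∠LCM = CL·CM / (|CL||CM|), giving 15.35°.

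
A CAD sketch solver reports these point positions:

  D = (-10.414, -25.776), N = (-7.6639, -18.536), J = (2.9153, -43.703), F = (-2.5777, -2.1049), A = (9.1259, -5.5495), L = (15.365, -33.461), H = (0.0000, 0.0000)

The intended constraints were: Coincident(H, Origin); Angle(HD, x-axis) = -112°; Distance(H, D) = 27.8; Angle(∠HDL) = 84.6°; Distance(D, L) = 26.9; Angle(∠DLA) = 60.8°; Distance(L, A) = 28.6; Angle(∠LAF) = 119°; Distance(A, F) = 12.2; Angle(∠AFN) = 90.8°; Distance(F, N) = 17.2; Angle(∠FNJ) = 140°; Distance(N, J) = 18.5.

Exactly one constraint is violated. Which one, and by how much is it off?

Distance(N, J) = 18.5 — off by 8.80.

H = (0.00, 0.00) ✓; HD at -112.0° ✓; |HD| = 27.80 ✓; ∠HDL = 84.60° ✓; |DL| = 26.90 ✓; ∠DLA = 60.80° ✓; |LA| = 28.60 ✓; ∠LAF = 119.0° ✓; |AF| = 12.20 ✓; ∠AFN = 90.80° ✓; |FN| = 17.20 ✓; ∠FNJ = 140.0° ✓; |NJ| = 27.30 ✗.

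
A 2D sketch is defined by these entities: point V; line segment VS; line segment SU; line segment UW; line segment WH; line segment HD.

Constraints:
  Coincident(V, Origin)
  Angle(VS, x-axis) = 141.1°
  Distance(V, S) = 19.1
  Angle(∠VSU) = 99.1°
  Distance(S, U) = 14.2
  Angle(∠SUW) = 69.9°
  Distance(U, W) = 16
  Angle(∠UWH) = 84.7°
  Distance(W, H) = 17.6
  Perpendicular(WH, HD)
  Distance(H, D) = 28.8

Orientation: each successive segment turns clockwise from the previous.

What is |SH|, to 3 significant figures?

10.4

V is at the origin; VS runs at 141.1° with length 19.1, so S = (-14.9, 12.0). ∠VSU = 99.1° gives SU at 60.2° from the x-axis; with |SU| = 14.2, U = (-7.81, 24.3). ∠SUW = 69.9° gives UW at -49.9° from the x-axis; with |UW| = 16.0, W = (2.50, 12.1). ∠UWH = 84.7° gives WH at -145° from the x-axis; with |WH| = 17.6, H = (-12.0, 2.03). Then |SH| = |H − S| = 10.4.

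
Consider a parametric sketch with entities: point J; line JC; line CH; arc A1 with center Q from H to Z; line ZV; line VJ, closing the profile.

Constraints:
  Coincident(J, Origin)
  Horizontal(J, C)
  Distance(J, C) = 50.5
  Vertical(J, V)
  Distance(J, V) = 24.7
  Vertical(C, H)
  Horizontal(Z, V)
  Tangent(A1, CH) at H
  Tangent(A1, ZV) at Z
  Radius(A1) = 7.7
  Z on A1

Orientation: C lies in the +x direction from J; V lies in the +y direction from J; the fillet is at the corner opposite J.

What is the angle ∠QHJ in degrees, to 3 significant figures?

18.6°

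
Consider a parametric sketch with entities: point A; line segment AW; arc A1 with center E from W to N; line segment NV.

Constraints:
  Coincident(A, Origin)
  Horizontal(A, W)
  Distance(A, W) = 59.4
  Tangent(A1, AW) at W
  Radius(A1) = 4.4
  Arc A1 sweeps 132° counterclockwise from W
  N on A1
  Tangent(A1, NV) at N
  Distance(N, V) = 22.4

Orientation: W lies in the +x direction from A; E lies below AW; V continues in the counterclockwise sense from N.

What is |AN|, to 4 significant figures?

56.61

A is at the origin; AW is horizontal with |AW| = 59.4 and W on the +x side, so W = (59.40, 0.000). The tangent condition forces EW to be normal to AW, so E = W + (0, -4.4) = (59.40, -4.400). On A1, W sits at bearing 90° from E; a 132° counterclockwise sweep puts N at bearing 222°, so N = E + 4.4·(cos 222°, sin 222°) = (56.13, -7.344). Then |AN| = |N − A| = 56.61.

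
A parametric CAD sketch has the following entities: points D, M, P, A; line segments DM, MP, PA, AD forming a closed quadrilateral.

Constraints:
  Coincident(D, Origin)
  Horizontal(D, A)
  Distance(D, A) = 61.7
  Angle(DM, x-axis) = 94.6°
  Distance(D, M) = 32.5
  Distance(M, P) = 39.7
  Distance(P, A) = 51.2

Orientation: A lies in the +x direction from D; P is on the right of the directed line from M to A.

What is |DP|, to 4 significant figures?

11.85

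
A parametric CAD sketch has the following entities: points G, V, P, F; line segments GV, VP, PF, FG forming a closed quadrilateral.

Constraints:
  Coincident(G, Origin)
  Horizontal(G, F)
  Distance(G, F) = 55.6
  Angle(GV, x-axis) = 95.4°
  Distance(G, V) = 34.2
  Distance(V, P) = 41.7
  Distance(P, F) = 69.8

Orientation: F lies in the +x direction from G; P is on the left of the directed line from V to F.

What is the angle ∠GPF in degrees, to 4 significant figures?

47.34°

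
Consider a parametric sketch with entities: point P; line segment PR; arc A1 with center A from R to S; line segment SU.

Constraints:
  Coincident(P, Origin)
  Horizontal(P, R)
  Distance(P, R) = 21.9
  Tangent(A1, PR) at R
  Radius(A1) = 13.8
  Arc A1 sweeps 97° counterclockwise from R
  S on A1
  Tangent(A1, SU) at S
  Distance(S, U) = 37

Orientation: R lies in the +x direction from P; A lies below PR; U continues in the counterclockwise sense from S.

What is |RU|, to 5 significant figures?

53.008

P is at the origin; PR is horizontal with |PR| = 21.9 and R on the +x side, so R = (21.900, 0.0000). The tangent condition forces AR to be normal to PR, so A = R + (0, -13.8) = (21.900, -13.800). On A1, R sits at bearing 90° from A; a 97° counterclockwise sweep puts S at bearing 187°, so S = A + 13.8·(cos 187°, sin 187°) = (8.2029, -15.482). Tangency of A1 to SU means the radius AS is perpendicular to SU, so SU runs along (−sin 187°, cos 187°); with |SU| = 37.0, U = (12.712, -52.206). Then |RU| = |U − R| = 53.008.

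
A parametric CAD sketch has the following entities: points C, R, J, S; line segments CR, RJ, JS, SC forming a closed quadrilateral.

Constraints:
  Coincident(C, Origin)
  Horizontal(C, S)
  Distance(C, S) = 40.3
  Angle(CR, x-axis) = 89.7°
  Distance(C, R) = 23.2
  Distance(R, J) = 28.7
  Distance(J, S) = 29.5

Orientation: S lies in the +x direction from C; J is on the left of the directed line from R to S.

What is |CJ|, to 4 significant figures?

39.35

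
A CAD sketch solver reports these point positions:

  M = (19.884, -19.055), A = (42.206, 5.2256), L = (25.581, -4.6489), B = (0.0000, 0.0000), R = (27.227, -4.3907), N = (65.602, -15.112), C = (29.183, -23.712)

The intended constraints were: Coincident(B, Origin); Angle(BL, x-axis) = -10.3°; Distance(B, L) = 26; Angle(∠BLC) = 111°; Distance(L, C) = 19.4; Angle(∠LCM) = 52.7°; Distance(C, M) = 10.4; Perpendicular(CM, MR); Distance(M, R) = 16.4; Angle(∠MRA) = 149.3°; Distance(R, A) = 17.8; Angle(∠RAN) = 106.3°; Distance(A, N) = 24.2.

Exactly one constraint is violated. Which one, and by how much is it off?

Distance(A, N) = 24.2 — off by 6.80.

B = (0.00, 0.00) ✓; BL at -10.30° ✓; |BL| = 26.00 ✓; ∠BLC = 111.0° ✓; |LC| = 19.40 ✓; ∠LCM = 52.70° ✓; |CM| = 10.40 ✓; ∠(CM, MR) = 90.00° ✓; |MR| = 16.40 ✓; ∠MRA = 149.3° ✓; |RA| = 17.80 ✓; ∠RAN = 106.3° ✓; |AN| = 31.00 ✗.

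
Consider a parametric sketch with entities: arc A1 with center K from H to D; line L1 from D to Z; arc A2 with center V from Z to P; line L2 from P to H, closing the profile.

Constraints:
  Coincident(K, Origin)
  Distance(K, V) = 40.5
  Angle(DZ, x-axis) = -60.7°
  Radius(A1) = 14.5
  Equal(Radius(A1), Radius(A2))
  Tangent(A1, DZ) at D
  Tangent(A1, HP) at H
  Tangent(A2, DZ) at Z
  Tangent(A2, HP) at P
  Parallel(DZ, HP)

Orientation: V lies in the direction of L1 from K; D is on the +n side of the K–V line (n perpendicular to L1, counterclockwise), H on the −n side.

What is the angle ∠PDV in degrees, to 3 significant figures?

15.9°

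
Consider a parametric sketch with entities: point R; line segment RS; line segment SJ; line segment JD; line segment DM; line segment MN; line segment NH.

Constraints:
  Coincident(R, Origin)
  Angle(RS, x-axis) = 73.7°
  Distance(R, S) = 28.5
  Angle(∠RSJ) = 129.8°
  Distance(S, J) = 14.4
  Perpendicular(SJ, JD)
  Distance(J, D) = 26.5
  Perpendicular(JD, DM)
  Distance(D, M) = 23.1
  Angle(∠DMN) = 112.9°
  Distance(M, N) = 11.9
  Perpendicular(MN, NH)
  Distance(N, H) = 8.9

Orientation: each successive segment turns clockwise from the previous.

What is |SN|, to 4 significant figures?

20.47

JD is perpendicular to DM, so DM runs at -156.5°; with |DM| = 23.1, M = (10.59, -0.4168). ∠DMN = 112.9° gives MN at 136.4° from the x-axis; with |MN| = 11.9, N = (1.970, 7.790). Then |SN| = |N − S| = 20.47.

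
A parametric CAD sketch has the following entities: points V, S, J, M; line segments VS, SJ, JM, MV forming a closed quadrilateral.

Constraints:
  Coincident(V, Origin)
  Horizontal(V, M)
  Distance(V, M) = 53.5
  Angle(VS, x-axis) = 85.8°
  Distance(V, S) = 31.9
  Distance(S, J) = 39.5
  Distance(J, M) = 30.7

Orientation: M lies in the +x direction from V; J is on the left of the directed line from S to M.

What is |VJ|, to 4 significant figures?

50.40

Checks: |SJ| = 39.50 ✓; |JM| = 30.70 ✓.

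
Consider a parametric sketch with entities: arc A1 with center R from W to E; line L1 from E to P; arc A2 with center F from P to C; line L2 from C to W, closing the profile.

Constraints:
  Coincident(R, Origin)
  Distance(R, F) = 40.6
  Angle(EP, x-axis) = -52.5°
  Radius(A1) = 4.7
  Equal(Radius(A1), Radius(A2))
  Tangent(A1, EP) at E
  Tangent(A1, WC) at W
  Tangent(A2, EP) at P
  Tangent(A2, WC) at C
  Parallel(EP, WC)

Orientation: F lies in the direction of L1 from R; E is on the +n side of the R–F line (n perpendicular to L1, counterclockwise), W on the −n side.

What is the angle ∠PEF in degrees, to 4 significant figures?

6.603°

Tangency of A1 to both parallel lines with radius 4.7 puts E and W at R ± 4.7·n: E = (3.729, 2.861), W = (-3.729, -2.861). Equal radii place P and C the same way about F: P = F + 4.7·n = (28.44, -29.35), C = F − 4.7·n = (20.99, -35.07). Then cos ∠PEF = EP·EF / (|EP||EF|), giving 6.603°.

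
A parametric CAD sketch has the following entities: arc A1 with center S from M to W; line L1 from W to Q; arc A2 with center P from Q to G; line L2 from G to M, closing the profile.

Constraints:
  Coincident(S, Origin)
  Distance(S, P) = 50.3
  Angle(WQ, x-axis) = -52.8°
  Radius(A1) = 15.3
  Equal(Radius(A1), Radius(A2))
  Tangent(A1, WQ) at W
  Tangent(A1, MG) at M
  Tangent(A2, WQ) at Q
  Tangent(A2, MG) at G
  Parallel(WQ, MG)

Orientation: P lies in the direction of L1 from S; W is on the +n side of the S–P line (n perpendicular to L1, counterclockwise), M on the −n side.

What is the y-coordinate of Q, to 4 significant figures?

-30.82

Tangency of A1 to both parallel lines with radius 15.3 puts W and M at S ± 15.3·n: W = (12.19, 9.250), M = (-12.19, -9.250). Equal radii place Q and G the same way about P: Q = P + 15.3·n = (42.60, -30.82), G = P − 15.3·n = (18.22, -49.32). So Q.y = -30.82.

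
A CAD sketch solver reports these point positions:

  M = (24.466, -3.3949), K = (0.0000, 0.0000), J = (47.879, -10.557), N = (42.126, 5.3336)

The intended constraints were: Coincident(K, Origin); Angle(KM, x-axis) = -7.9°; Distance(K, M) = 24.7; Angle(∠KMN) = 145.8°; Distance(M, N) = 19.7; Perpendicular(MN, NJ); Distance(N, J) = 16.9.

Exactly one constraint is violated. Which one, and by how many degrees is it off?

Perpendicular(MN, NJ) — off by 6.40°.

K = (0.00, 0.00) ✓; KM at -7.900° ✓; |KM| = 24.70 ✓; ∠KMN = 145.8° ✓; |MN| = 19.70 ✓; ∠(MN, NJ) = 96.40° ✗; |NJ| = 16.90 ✓.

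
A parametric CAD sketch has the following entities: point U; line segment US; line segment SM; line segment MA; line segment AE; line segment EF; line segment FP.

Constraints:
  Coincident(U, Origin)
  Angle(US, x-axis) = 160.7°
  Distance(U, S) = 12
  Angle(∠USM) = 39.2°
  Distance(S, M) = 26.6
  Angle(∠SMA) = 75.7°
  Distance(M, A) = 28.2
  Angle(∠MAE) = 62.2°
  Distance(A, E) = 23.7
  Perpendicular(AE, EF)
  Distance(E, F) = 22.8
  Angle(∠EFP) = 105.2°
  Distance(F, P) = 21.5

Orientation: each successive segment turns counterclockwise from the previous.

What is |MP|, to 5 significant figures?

10.781

U is at the origin; US runs at 160.7° with length 12.0, so S = (-11.326, 3.9662). ∠USM = 39.2° gives SM at -58.500° from the x-axis; with |SM| = 26.6, M = (2.5729, -18.714). ∠SMA = 75.7° gives MA at 45.800° from the x-axis; with |MA| = 28.2, A = (22.233, 1.5028). ∠MAE = 62.2° gives AE at 163.60° from the x-axis; with |AE| = 23.7, E = (-0.50283, 8.1943). AE ⟂ EF, so EF runs at -106.40°; with |EF| = 22.8, F = (-6.9402, -13.678). ∠EFP = 105.2° gives FP at -31.600° from the x-axis; with |FP| = 21.5, P = (11.372, -24.944). Then |MP| = |P − M| = 10.781.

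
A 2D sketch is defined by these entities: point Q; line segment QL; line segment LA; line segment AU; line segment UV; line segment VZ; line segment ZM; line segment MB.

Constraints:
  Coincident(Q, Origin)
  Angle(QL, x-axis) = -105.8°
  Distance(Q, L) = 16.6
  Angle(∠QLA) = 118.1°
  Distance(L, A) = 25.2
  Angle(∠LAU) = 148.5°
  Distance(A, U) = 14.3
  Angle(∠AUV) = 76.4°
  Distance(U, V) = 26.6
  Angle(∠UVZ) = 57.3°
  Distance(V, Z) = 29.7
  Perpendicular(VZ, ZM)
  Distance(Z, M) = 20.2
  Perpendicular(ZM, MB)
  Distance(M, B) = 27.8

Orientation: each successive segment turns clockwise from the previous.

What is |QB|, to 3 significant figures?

46.0

Q is at the origin; QL runs at -105.8° with length 16.6, so L = (-4.52, -16.0). ∠QLA = 118.1° gives LA at -168° from the x-axis; with |LA| = 25.2, A = (-29.1, -21.3). ∠LAU = 148.5° gives AU at 161° from the x-axis; with |AU| = 14.3, U = (-42.6, -16.6). ∠AUV = 76.4° gives UV at 57.2° from the x-axis; with |UV| = 26.6, V = (-28.2, 5.72). ∠UVZ = 57.3° gives VZ at -65.5° from the x-axis; with |VZ| = 29.7, Z = (-15.9, -21.3). VZ is perpendicular to ZM, so ZM runs at -156°; with |ZM| = 20.2, M = (-34.3, -29.7). ZM ⟂ MB, so MB runs at 114°; with |MB| = 27.8, B = (-45.8, -4.39). Then |QB| = |B − Q| = 46.0.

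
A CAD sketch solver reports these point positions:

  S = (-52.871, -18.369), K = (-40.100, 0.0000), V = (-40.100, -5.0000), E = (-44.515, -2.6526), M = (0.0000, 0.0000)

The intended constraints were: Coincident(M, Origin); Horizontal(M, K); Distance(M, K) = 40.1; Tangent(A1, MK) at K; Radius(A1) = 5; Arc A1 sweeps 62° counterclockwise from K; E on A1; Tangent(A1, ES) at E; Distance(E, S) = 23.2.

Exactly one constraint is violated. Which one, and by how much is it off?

Distance(E, S) = 23.2 — off by 5.40.

M = (0.00, 0.00) ✓; M.y = 0.00, K.y = 0.00 ✓; |MK| = 40.10 ✓; ∠(VK, KM) = 90.00° ✓; |VK| = 5.000 ✓; bearing(V→E) − bearing(V→K) = 62.00° ✓; |VE| = 5.000 ✓; ∠(VE, ES) = 90.00° ✓; |ES| = 17.80 ✗.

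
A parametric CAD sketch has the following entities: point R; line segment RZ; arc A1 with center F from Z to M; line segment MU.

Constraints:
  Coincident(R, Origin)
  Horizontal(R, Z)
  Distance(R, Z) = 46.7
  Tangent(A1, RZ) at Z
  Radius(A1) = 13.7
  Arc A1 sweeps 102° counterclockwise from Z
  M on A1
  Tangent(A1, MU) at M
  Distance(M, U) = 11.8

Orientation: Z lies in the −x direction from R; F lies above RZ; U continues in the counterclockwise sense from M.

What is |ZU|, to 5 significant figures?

30.148

R is at the origin; R and Z share the same y with |RZ| = 46.7 and Z on the −x side, so Z = (-46.700, 0.0000). The tangent condition forces FZ to be normal to RZ, so F = Z + (0, 13.7) = (-46.700, 13.700). On A1, Z sits at bearing -90° from F; a 102° counterclockwise sweep puts M at bearing 12°, so M = F + 13.7·(cos 12°, sin 12°) = (-33.299, 16.548). Since A1 is tangent to MU there, FM ⟂ MU, so MU runs along (−sin 12°, cos 12°); with |MU| = 11.8, U = (-35.753, 28.091). Then |ZU| = |U − Z| = 30.148.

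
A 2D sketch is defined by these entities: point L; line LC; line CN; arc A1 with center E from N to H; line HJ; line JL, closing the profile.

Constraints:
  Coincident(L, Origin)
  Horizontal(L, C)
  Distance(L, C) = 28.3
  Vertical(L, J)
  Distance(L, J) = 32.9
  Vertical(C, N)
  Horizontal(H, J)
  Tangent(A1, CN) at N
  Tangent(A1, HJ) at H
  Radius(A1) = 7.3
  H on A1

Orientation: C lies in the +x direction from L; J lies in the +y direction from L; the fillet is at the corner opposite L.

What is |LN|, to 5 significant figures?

38.161

The virtual corner opposite L is at (28.300, 32.900). The tangent condition forces EN to be normal to CN and since A1 is tangent to HJ there, EH ⟂ HJ, with radius 7.3, so the center E sits 7.3 in from both sides at E = (21.000, 25.600). That places the tangent points at N = (28.300, 25.600) on CN and H = (21.000, 32.900) on HJ. Then |LN| = |N − L| = 38.161.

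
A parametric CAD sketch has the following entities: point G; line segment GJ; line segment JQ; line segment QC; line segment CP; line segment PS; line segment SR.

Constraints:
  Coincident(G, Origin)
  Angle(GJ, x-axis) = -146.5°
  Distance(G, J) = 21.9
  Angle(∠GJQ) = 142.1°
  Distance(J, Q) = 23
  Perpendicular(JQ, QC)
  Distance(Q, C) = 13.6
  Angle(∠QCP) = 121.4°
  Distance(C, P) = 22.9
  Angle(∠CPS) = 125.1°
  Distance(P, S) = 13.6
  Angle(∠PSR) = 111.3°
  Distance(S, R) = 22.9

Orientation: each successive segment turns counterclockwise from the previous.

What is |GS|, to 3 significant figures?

10.6

G is at the origin; GJ runs at -146.5° with length 21.9, so J = (-18.3, -12.1). ∠GJQ = 142.1° gives JQ at -109° from the x-axis; with |JQ| = 23.0, Q = (-25.6, -33.9). JQ is perpendicular to QC, so QC runs at -18.6°; with |QC| = 13.6, C = (-12.7, -38.2). ∠QCP = 121.4° gives CP at 40.0° from the x-axis; with |CP| = 22.9, P = (4.83, -23.5). ∠CPS = 125.1° gives PS at 94.9° from the x-axis; with |PS| = 13.6, S = (3.67, -9.95). Then |GS| = |S − G| = 10.6.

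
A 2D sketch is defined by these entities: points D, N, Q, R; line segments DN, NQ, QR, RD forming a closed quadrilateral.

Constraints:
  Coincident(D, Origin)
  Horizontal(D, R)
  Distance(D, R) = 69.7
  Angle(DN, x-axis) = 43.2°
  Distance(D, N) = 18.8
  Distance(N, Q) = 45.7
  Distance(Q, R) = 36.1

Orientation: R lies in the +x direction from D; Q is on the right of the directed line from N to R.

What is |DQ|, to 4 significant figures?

47.86

Checks: |NQ| = 45.70 ✓; |QR| = 36.10 ✓.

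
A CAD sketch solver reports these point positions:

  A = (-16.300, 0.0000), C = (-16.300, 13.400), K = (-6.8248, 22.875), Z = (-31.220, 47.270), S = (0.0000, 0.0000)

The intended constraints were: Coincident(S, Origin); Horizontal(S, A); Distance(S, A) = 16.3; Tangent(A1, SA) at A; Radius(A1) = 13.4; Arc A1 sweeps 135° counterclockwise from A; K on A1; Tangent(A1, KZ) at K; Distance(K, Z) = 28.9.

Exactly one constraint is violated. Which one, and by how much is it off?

Distance(K, Z) = 28.9 — off by 5.60.

S = (0.00, 0.00) ✓; S.y = 0.00, A.y = 0.00 ✓; |SA| = 16.30 ✓; ∠(CA, AS) = 90.00° ✓; |CA| = 13.40 ✓; bearing(C→K) − bearing(C→A) = 135.0° ✓; |CK| = 13.40 ✓; ∠(CK, KZ) = 90.00° ✓; |KZ| = 34.50 ✗.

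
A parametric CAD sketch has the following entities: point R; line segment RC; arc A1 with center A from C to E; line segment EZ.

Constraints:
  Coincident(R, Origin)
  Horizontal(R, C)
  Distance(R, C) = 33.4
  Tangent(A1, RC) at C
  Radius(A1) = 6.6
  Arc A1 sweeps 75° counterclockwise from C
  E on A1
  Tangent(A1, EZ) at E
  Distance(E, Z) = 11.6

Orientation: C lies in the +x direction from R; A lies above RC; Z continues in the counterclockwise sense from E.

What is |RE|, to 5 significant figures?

40.075

A1 meets RC tangentially, so AC is at right angles to RC, so A = C + (0, 6.6) = (33.400, 6.6000). On A1, C sits at bearing -90° from A; a 75° counterclockwise sweep puts E at bearing -15°, so E = A + 6.6·(cos -15°, sin -15°) = (39.775, 4.8918). Then |RE| = |E − R| = 40.075.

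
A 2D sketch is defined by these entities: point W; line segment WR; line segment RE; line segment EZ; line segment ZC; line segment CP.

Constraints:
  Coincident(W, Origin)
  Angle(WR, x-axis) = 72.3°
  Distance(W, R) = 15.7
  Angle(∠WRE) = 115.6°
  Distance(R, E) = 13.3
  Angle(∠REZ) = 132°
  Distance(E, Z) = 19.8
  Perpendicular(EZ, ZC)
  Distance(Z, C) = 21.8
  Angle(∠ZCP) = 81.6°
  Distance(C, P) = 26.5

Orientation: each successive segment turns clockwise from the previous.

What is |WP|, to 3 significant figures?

7.36

W is at the origin; WR runs at 72.3° with length 15.7, so R = (4.77, 15.0). ∠WRE = 115.6° gives RE at 7.90° from the x-axis; with |RE| = 13.3, E = (17.9, 16.8). ∠REZ = 132.0° gives EZ at -40.1° from the x-axis; with |EZ| = 19.8, Z = (33.1, 4.03). EZ ⟂ ZC, so ZC runs at -130°; with |ZC| = 21.8, C = (19.1, -12.6). ∠ZCP = 81.6° gives CP at 132° from the x-axis; with |CP| = 26.5, P = (1.49, 7.20). Then |WP| = |P − W| = 7.36.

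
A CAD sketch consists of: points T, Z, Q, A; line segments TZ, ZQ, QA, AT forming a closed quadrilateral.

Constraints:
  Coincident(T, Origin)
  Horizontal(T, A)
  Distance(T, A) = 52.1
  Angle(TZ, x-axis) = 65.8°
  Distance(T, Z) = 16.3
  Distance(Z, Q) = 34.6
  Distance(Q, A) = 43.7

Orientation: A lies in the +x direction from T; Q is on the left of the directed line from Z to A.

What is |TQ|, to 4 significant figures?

50.06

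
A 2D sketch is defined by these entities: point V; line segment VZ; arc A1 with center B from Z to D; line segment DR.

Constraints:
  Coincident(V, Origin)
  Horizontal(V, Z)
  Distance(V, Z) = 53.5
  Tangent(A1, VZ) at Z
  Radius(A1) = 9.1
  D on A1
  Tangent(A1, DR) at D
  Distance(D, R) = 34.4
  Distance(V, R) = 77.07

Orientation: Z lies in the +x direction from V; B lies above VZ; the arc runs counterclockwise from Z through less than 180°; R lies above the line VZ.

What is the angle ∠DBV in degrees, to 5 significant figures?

168.23°

Checks: |VZ| = 53.50 ✓; |BZ| = 9.100 ✓; |BD| = 9.100 ✓; ∠(BD, DR) = 90.00° ✓; |DR| = 34.40 ✓; |VR| = 77.07 ✓.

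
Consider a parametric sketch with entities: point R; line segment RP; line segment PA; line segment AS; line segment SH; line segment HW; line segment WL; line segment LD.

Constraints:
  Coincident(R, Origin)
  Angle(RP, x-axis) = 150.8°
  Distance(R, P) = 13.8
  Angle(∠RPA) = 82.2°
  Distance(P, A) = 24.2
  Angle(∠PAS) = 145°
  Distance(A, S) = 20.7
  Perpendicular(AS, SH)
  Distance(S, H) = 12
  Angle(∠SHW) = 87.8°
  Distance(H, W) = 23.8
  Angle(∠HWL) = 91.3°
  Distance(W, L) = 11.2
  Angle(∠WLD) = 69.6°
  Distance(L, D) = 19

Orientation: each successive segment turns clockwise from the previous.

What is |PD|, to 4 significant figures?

35.34

∠HWL = 91.3° gives WL at 107.1° from the x-axis; with |WL| = 11.2, L = (-0.2814, 25.27). ∠WLD = 69.6° gives LD at -3.300° from the x-axis; with |LD| = 19.0, D = (18.69, 24.17). Then |PD| = |D − P| = 35.34.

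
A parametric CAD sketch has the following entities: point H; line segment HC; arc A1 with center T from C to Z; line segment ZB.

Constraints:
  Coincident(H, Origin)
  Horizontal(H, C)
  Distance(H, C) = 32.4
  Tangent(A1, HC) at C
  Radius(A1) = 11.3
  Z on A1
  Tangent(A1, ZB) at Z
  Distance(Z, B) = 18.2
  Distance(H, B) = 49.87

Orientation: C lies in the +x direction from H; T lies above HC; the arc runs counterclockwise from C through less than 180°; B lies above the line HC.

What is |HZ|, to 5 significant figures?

45.598

H is at the origin; H and C share the same y with |HC| = 32.4 and C on the +x side, so C = (32.400, 0.0000). Since A1 is tangent to HC there, TC ⟂ HC, so T = C + (0, 11.3) = (32.400, 11.300). Since TZ ⟂ ZB (tangency), |TB| = √(11.3² + 18.2²) = 21.423 regardless of where Z sits on A1. So B lies on both circle(H, 49.87) and circle(T, 21.423); the above-HC intersection is B = (38.350, 31.880). Z is the foot of the tangent from B: Z = (43.278, 14.360).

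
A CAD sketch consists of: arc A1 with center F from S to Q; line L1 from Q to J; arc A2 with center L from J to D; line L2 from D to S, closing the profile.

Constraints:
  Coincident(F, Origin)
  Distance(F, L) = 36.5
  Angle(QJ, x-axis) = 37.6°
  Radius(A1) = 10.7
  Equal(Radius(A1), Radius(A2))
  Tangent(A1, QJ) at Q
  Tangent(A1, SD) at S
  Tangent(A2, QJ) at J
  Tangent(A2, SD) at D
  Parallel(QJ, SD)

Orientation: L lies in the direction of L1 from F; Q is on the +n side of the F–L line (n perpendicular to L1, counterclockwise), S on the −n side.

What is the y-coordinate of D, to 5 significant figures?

13.793

The slot axis is L1's direction at 37.6°, so u = (cos 37.6°, sin 37.6°) = (0.79229, 0.61015) and n = (−sin 37.6°, cos 37.6°) = (-0.61015, 0.79229). F is at the origin and L lies 36.5 along u from F, so L = 36.5·u = (28.919, 22.270). Tangency of A1 to both parallel lines with radius 10.7 puts Q and S at F ± 10.7·n: Q = (-6.5286, 8.4775), S = (6.5286, -8.4775). Equal radii place J and D the same way about L: J = L + 10.7·n = (22.390, 30.748), D = L − 10.7·n = (35.447, 13.793). So D.y = 13.793.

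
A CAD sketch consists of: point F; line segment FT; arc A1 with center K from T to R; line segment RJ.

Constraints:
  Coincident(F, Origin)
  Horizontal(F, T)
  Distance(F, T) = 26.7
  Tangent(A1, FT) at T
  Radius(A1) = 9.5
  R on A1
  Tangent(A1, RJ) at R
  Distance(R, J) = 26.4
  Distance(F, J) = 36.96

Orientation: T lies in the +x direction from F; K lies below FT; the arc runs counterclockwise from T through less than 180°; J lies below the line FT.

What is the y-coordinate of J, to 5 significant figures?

-34.343

Checks: |KT| = 9.500 ✓; |KR| = 9.500 ✓; ∠(KR, RJ) = 90.00° ✓; |RJ| = 26.40 ✓; |FJ| = 36.96 ✓.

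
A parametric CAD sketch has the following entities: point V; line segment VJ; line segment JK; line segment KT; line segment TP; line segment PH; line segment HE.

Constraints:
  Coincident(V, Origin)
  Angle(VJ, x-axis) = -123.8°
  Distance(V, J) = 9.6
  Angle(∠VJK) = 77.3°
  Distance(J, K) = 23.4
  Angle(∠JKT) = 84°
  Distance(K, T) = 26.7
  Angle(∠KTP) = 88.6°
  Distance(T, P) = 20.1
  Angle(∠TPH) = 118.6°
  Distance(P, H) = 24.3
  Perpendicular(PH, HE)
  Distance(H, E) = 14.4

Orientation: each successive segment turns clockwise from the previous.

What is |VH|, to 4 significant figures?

13.01

∠KTP = 88.6° gives TP at -53.90° from the x-axis; with |TP| = 20.1, P = (11.58, 9.010). ∠TPH = 118.6° gives PH at -115.3° from the x-axis; with |PH| = 24.3, H = (1.193, -12.96). Then |VH| = |H − V| = 13.01.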